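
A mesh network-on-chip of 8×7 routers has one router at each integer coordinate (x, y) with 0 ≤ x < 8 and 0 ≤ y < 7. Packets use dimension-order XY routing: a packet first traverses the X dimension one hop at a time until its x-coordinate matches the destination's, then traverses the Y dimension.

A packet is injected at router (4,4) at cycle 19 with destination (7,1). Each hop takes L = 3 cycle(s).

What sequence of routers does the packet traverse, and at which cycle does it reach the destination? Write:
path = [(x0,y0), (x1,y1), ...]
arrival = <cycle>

path = [(4,4), (5,4), (6,4), (7,4), (7,3), (7,2), (7,1)]
arrival = 37

src (4,4)  cyc=19
E→(5,4)  cyc=22
E→(6,4)  cyc=25
E→(7,4)  cyc=28
S→(7,3)  cyc=31
S→(7,2)  cyc=34
S→(7,1)  cyc=37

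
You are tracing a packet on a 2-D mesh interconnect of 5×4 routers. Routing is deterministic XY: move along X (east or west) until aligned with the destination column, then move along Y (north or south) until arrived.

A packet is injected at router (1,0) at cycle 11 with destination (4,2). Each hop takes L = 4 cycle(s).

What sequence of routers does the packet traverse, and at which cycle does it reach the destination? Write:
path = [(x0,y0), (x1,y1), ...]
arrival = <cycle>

path = [(1,0), (2,0), (3,0), (4,0), (4,1), (4,2)]
arrival = 31

t=11: at (1,0)
t=15: at (2,0) after E
t=19: at (3,0) after E
t=23: at (4,0) after E
t=27: at (4,1) after N
t=31: at (4,2) after N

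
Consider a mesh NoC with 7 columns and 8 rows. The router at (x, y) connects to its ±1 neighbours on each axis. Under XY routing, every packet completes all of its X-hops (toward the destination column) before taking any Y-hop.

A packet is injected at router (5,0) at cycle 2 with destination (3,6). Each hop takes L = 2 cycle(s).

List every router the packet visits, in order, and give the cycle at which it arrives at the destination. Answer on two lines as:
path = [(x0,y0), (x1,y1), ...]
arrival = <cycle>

  0. router=(5,0) cycle=2 (inject)
  1. router=(4,0) cycle=4 dir=W
  2. router=(3,0) cycle=6 dir=W
  3. router=(3,1) cycle=8 dir=N
  4. router=(3,2) cycle=10 dir=N
  5. router=(3,3) cycle=12 dir=N
  6. router=(3,4) cycle=14 dir=N
  7. router=(3,5) cycle=16 dir=N
  8. router=(3,6) cycle=18 dir=N

path = [(5,0), (4,0), (3,0), (3,1), (3,2), (3,3), (3,4), (3,5), (3,6)]
arrival = 18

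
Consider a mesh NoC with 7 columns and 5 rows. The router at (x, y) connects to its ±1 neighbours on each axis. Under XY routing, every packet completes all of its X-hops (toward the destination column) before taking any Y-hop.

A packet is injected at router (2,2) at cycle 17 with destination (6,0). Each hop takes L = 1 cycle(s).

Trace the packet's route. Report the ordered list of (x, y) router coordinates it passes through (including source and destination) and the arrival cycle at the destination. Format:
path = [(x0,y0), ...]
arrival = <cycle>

#0 — 2,2 | c17
#1 — 3,2 | c18 | E
#2 — 4,2 | c19 | E
#3 — 5,2 | c20 | E
#4 — 6,2 | c21 | E
#5 — 6,1 | c22 | S
#6 — 6,0 | c23 | S

path = [(2,2), (3,2), (4,2), (5,2), (6,2), (6,1), (6,0)]
arrival = 23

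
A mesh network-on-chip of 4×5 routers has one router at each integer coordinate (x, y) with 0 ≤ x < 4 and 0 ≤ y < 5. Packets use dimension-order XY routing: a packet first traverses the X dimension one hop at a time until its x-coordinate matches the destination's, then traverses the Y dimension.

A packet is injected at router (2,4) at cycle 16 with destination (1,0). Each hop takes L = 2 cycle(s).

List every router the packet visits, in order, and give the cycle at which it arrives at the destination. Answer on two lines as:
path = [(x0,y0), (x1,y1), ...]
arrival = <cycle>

hop 0: (2,4) @ cyc 16
hop 1: (1,4) @ cyc 18  [W]
hop 2: (1,3) @ cyc 20  [S]
hop 3: (1,2) @ cyc 22  [S]
hop 4: (1,1) @ cyc 24  [S]
hop 5: (1,0) @ cyc 26  [S]

path = [(2,4), (1,4), (1,3), (1,2), (1,1), (1,0)]
arrival = 26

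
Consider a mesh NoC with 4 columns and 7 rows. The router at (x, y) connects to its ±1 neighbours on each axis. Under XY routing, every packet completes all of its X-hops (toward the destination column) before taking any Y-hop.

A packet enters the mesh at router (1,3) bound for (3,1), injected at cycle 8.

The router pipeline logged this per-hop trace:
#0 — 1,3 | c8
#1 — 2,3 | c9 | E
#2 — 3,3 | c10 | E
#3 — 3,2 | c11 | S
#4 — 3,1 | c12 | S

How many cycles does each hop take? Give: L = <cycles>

Between hops 0 and 1 the cycle counter advances 9 − 8 = 1.
That increment is L by definition: L = 1.

L = 1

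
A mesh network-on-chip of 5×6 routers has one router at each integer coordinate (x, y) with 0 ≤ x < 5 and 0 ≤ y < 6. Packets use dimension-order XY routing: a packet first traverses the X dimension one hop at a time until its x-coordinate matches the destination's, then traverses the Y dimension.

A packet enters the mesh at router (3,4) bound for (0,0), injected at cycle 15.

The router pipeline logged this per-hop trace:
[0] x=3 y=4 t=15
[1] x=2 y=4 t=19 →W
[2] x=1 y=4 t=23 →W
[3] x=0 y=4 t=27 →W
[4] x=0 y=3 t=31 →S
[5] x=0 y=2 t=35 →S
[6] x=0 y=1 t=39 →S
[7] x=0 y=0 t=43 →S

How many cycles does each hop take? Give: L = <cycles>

From hop 0 (15) to hop 1 (19): +4 cycles.
Each hop adds L, hence L = 4.

L = 4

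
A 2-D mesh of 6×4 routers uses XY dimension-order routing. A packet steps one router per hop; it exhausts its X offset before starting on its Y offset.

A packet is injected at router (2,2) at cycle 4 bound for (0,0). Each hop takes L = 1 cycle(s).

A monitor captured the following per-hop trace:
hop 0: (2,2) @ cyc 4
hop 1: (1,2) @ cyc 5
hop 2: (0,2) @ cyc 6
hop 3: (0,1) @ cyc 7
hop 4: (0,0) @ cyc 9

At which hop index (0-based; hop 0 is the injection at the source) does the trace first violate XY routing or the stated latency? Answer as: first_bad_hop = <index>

hop 1: step (-1,+0), +1 cyc — ok
hop 2: step (-1,+0), +1 cyc — ok
hop 3: step (+0,-1), +1 cyc — ok
hop 4: step (+0,-1), +2 cyc — BAD: Δcyc=2≠L

first_bad_hop = 4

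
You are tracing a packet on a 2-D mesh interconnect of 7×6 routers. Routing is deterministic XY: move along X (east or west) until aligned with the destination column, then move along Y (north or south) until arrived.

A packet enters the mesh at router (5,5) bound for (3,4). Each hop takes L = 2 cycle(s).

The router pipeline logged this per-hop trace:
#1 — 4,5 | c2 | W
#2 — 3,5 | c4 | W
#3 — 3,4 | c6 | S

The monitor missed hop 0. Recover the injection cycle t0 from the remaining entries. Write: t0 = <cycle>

t0 = 0

The first recorded entry is hop 1 at cycle 2.
So t0 = 2 − 1·2 = 0.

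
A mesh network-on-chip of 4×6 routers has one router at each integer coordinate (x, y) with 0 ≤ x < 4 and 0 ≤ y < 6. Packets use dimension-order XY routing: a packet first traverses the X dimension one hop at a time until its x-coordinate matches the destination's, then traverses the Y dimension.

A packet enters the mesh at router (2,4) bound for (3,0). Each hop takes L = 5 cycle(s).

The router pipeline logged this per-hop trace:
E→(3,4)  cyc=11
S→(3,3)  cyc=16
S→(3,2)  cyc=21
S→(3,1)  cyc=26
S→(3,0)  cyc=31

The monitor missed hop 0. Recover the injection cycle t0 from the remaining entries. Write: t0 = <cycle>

t0 = 6

At hop 1 the cycle is 11; in general cyc_k = t0 + kL.
Subtract one hop: t0 = 11 − 5 = 6.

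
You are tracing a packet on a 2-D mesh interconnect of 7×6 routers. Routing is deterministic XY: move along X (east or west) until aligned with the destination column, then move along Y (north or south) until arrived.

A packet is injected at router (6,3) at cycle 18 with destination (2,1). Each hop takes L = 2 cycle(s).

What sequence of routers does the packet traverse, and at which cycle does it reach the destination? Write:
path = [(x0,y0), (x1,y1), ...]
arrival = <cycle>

hop 0: (6,3) @ cyc 18
hop 1: (5,3) @ cyc 20  [W]
hop 2: (4,3) @ cyc 22  [W]
hop 3: (3,3) @ cyc 24  [W]
hop 4: (2,3) @ cyc 26  [W]
hop 5: (2,2) @ cyc 28  [S]
hop 6: (2,1) @ cyc 30  [S]

path = [(6,3), (5,3), (4,3), (3,3), (2,3), (2,2), (2,1)]
arrival = 30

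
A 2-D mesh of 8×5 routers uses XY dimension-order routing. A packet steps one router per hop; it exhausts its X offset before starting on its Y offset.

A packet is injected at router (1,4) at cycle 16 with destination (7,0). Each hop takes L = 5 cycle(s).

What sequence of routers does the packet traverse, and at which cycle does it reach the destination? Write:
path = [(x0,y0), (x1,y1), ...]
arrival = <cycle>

[0] x=1 y=4 t=16
[1] x=2 y=4 t=21 →E
[2] x=3 y=4 t=26 →E
[3] x=4 y=4 t=31 →E
[4] x=5 y=4 t=36 →E
[5] x=6 y=4 t=41 →E
[6] x=7 y=4 t=46 →E
[7] x=7 y=3 t=51 →S
[8] x=7 y=2 t=56 →S
[9] x=7 y=1 t=61 →S
[10] x=7 y=0 t=66 →S

path = [(1,4), (2,4), (3,4), (4,4), (5,4), (6,4), (7,4), (7,3), (7,2), (7,1), (7,0)]
arrival = 66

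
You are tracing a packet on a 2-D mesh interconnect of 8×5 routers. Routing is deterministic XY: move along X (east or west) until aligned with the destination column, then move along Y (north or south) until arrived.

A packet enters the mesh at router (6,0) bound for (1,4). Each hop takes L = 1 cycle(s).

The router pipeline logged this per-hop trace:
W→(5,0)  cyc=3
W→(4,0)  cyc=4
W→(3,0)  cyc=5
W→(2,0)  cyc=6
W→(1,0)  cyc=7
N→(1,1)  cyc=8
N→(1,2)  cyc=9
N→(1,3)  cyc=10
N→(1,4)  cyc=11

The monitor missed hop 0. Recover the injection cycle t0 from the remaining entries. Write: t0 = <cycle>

t0 = 2

cyc[1] = 3 and cyc[k] = t0 + k·L for every k.
Therefore t0 = 3 − L = 2.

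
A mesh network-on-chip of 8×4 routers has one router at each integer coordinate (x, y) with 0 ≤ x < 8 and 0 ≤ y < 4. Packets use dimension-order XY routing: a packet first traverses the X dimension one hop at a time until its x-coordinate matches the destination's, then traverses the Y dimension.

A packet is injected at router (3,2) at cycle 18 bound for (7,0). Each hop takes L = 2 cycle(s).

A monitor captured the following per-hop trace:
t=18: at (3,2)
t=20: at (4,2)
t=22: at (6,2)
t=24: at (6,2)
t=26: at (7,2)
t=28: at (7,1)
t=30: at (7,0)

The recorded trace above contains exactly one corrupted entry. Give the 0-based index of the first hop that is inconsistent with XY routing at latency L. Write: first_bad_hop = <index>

first_bad_hop = 2

check 1→ d=(1,0) cyc+2: ok
check 2→ d=(2,0) cyc+2: BAD: non-unit step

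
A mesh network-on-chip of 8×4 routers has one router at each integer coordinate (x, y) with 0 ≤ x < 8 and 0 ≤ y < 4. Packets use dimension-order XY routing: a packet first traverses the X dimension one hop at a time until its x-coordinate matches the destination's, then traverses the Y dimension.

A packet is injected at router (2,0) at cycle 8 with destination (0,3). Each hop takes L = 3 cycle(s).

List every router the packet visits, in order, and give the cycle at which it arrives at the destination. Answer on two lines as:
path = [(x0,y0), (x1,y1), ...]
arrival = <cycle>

path = [(2,0), (1,0), (0,0), (0,1), (0,2), (0,3)]
arrival = 23

hop 0: (2,0) @ cyc 8
hop 1: (1,0) @ cyc 11  [W]
hop 2: (0,0) @ cyc 14  [W]
hop 3: (0,1) @ cyc 17  [N]
hop 4: (0,2) @ cyc 20  [N]
hop 5: (0,3) @ cyc 23  [N]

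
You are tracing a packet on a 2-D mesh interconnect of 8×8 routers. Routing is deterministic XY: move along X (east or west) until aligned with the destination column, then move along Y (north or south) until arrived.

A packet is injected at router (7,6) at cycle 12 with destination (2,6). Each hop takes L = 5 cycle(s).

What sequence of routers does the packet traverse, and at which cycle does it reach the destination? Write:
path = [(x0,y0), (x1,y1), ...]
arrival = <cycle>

src (7,6)  cyc=12
W→(6,6)  cyc=17
W→(5,6)  cyc=22
W→(4,6)  cyc=27
W→(3,6)  cyc=32
W→(2,6)  cyc=37

path = [(7,6), (6,6), (5,6), (4,6), (3,6), (2,6)]
arrival = 37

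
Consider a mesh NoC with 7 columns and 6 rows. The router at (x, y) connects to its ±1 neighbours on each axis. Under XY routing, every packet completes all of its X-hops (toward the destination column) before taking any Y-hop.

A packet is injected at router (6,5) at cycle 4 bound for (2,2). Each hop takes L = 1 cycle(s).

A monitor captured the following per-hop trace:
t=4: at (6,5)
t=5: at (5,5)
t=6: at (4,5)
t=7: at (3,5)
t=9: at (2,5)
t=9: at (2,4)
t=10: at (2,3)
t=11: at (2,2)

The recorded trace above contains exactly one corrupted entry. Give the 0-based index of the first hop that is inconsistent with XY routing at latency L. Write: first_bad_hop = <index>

  1: Δx=-1 Δy=+0 Δt=1 [ok]
  2: Δx=-1 Δy=+0 Δt=1 [ok]
  3: Δx=-1 Δy=+0 Δt=1 [ok]
  4: Δx=-1 Δy=+0 Δt=2 [BAD: Δcyc=2≠L]

first_bad_hop = 4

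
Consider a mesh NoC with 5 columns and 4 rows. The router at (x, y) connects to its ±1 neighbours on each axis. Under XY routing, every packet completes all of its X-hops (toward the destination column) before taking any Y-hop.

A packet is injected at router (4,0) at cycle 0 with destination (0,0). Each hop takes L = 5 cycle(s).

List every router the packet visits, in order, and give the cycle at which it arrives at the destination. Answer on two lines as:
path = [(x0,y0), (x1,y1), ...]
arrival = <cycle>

src (4,0)  cyc=0
W→(3,0)  cyc=5
W→(2,0)  cyc=10
W→(1,0)  cyc=15
W→(0,0)  cyc=20

path = [(4,0), (3,0), (2,0), (1,0), (0,0)]
arrival = 20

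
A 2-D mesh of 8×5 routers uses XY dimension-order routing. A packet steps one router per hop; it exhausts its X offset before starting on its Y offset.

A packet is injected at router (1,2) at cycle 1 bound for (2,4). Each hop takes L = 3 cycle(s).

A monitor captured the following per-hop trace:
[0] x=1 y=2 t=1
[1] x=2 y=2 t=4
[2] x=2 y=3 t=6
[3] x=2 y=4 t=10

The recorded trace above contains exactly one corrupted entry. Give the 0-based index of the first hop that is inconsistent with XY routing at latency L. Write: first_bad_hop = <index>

first_bad_hop = 2

[1] (+1,+0) / 3c ⇒ ok
[2] (+0,+1) / 2c ⇒ BAD: Δcyc=2≠L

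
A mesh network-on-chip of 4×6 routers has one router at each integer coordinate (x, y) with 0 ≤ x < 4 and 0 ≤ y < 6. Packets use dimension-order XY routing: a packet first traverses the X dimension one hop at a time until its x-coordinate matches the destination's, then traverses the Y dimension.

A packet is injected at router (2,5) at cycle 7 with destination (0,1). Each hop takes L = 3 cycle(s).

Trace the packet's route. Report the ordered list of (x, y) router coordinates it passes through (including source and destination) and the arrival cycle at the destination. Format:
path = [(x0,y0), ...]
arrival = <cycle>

path = [(2,5), (1,5), (0,5), (0,4), (0,3), (0,2), (0,1)]
arrival = 25

  0. router=(2,5) cycle=7 (inject)
  1. router=(1,5) cycle=10 dir=W
  2. router=(0,5) cycle=13 dir=W
  3. router=(0,4) cycle=16 dir=S
  4. router=(0,3) cycle=19 dir=S
  5. router=(0,2) cycle=22 dir=S
  6. router=(0,1) cycle=25 dir=S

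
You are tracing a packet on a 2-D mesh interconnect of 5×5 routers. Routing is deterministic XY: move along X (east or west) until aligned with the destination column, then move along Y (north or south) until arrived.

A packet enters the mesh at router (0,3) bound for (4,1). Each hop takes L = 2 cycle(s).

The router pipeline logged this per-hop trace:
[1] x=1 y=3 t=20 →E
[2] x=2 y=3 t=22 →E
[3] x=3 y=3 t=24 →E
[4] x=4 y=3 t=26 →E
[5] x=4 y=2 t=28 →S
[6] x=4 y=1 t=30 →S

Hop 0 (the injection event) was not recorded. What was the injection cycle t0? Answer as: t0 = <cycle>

cyc[1] = 20 and cyc[k] = t0 + k·L for every k.
So t0 = 20 − 1·2 = 18.

t0 = 18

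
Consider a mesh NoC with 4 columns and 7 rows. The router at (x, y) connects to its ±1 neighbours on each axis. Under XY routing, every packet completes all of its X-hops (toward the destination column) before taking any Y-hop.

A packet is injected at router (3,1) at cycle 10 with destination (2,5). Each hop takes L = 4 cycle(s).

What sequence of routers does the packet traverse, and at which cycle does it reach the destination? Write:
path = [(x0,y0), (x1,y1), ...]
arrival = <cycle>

path = [(3,1), (2,1), (2,2), (2,3), (2,4), (2,5)]
arrival = 30

  0. router=(3,1) cycle=10 (inject)
  1. router=(2,1) cycle=14 dir=W
  2. router=(2,2) cycle=18 dir=N
  3. router=(2,3) cycle=22 dir=N
  4. router=(2,4) cycle=26 dir=N
  5. router=(2,5) cycle=30 dir=N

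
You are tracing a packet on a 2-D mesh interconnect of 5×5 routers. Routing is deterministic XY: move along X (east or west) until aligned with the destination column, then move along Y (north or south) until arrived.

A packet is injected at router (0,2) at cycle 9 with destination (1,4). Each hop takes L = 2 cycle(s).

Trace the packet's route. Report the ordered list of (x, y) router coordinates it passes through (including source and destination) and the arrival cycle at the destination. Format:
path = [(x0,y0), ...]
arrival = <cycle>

hop 0: (0,2) @ cyc 9
hop 1: (1,2) @ cyc 11  [E]
hop 2: (1,3) @ cyc 13  [N]
hop 3: (1,4) @ cyc 15  [N]

path = [(0,2), (1,2), (1,3), (1,4)]
arrival = 15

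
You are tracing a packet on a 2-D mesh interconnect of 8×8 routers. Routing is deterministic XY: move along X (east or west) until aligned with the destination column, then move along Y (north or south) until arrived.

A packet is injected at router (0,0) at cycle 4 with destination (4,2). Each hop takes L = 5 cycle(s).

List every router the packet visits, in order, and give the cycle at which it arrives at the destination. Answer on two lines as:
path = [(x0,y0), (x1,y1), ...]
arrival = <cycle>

src (0,0)  cyc=4
E→(1,0)  cyc=9
E→(2,0)  cyc=14
E→(3,0)  cyc=19
E→(4,0)  cyc=24
N→(4,1)  cyc=29
N→(4,2)  cyc=34

path = [(0,0), (1,0), (2,0), (3,0), (4,0), (4,1), (4,2)]
arrival = 34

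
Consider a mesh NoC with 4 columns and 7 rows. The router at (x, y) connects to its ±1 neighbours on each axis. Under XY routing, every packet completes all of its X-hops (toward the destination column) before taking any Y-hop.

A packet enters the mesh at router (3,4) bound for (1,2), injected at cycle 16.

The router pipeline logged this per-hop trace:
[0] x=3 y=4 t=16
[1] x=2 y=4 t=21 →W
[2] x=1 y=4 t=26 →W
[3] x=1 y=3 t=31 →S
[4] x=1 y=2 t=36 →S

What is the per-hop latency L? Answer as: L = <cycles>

L = 5

Between hops 0 and 1 the cycle counter advances 21 − 16 = 5.
That increment is L by definition: L = 5.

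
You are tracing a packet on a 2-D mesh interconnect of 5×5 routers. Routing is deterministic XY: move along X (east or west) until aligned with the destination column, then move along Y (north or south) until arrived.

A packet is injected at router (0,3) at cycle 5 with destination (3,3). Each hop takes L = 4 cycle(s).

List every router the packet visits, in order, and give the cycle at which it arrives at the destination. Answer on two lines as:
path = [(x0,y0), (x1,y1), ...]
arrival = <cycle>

path = [(0,3), (1,3), (2,3), (3,3)]
arrival = 17

[0] x=0 y=3 t=5
[1] x=1 y=3 t=9 →E
[2] x=2 y=3 t=13 →E
[3] x=3 y=3 t=17 →E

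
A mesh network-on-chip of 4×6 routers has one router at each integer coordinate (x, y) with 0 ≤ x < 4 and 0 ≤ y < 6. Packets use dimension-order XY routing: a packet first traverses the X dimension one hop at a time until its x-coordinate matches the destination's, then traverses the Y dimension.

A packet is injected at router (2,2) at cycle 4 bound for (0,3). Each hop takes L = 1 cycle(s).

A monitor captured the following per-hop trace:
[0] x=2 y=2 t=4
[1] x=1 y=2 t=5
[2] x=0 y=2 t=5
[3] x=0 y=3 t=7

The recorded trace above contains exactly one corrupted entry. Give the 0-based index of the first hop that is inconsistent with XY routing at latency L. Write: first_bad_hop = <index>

first_bad_hop = 2

check 1→ d=(-1,0) cyc+1: ok
check 2→ d=(-1,0) cyc+0: BAD: Δcyc=0≠L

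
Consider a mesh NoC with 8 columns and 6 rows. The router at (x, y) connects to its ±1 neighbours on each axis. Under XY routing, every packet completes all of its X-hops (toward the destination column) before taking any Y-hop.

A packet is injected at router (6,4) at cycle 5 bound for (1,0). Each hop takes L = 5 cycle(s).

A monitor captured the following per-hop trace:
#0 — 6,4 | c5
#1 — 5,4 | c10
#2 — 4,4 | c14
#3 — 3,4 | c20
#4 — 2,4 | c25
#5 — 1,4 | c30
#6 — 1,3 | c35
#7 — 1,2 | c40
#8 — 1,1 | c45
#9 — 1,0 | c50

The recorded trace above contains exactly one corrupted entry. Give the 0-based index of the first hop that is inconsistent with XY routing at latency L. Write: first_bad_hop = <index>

hop 1: step (-1,+0), +5 cyc — ok
hop 2: step (-1,+0), +4 cyc — BAD: Δcyc=4≠L

first_bad_hop = 2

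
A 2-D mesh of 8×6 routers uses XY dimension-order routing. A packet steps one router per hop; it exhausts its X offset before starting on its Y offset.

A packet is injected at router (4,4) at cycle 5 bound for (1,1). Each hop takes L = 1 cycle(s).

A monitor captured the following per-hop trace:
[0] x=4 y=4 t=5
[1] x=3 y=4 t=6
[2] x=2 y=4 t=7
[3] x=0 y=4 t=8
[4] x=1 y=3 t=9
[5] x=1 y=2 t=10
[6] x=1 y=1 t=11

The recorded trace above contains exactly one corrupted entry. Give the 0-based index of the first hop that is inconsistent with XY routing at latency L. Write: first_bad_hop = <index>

[1] (-1,+0) / 1c ⇒ ok
[2] (-1,+0) / 1c ⇒ ok
[3] (-2,+0) / 1c ⇒ BAD: non-unit step

first_bad_hop = 3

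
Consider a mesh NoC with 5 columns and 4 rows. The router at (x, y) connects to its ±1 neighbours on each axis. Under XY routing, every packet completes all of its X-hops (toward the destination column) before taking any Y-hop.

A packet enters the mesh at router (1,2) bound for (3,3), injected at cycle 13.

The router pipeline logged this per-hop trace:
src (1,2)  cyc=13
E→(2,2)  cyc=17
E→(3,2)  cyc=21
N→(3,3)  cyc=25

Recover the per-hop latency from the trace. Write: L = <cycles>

L = 4

From hop 0 (13) to hop 1 (17): +4 cycles.
Per-hop latency L = Δcyc = 4.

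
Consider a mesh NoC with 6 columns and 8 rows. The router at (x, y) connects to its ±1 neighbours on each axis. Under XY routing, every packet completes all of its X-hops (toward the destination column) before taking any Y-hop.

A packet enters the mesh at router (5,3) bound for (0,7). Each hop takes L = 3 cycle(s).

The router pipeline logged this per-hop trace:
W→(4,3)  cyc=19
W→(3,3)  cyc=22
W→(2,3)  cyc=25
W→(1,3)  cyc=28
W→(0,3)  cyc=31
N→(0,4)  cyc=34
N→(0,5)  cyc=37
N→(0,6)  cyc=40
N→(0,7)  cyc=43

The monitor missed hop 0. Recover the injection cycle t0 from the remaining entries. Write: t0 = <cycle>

t0 = 16

At hop 1 the cycle is 19; in general cyc_k = t0 + kL.
Subtract one hop: t0 = 19 − 3 = 16.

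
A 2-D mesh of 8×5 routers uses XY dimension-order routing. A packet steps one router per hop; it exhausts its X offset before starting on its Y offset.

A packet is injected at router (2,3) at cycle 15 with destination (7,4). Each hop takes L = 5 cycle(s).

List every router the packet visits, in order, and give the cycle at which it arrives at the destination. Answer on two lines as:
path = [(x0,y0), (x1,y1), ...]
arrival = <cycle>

#0 — 2,3 | c15
#1 — 3,3 | c20 | E
#2 — 4,3 | c25 | E
#3 — 5,3 | c30 | E
#4 — 6,3 | c35 | E
#5 — 7,3 | c40 | E
#6 — 7,4 | c45 | N

path = [(2,3), (3,3), (4,3), (5,3), (6,3), (7,3), (7,4)]
arrival = 45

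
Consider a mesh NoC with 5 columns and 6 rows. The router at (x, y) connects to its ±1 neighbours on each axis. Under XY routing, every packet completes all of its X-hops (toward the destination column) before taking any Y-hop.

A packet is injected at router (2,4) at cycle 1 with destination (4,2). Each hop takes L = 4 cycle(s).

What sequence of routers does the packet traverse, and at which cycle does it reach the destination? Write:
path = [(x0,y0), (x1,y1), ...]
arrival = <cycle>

path = [(2,4), (3,4), (4,4), (4,3), (4,2)]
arrival = 17

[0] x=2 y=4 t=1
[1] x=3 y=4 t=5 →E
[2] x=4 y=4 t=9 →E
[3] x=4 y=3 t=13 →S
[4] x=4 y=2 t=17 →S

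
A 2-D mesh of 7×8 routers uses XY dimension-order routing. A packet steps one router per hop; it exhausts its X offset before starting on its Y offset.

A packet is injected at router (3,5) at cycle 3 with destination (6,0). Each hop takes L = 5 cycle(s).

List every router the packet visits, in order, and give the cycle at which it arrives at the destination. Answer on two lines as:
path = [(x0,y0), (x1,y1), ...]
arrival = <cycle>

hop 0: (3,5) @ cyc 3
hop 1: (4,5) @ cyc 8  [E]
hop 2: (5,5) @ cyc 13  [E]
hop 3: (6,5) @ cyc 18  [E]
hop 4: (6,4) @ cyc 23  [S]
hop 5: (6,3) @ cyc 28  [S]
hop 6: (6,2) @ cyc 33  [S]
hop 7: (6,1) @ cyc 38  [S]
hop 8: (6,0) @ cyc 43  [S]

path = [(3,5), (4,5), (5,5), (6,5), (6,4), (6,3), (6,2), (6,1), (6,0)]
arrival = 43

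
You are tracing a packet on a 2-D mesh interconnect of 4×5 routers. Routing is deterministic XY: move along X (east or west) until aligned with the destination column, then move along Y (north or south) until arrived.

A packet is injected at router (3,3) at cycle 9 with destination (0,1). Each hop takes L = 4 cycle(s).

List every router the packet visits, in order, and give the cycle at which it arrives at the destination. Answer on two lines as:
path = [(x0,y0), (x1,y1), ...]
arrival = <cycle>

  0. router=(3,3) cycle=9 (inject)
  1. router=(2,3) cycle=13 dir=W
  2. router=(1,3) cycle=17 dir=W
  3. router=(0,3) cycle=21 dir=W
  4. router=(0,2) cycle=25 dir=S
  5. router=(0,1) cycle=29 dir=S

path = [(3,3), (2,3), (1,3), (0,3), (0,2), (0,1)]
arrival = 29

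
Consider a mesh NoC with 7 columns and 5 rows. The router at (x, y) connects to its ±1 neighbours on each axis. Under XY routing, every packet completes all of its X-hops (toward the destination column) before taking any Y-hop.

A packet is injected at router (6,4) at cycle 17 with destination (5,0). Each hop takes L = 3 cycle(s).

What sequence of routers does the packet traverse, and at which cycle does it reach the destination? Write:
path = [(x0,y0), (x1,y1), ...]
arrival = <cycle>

t=17: at (6,4)
t=20: at (5,4) after W
t=23: at (5,3) after S
t=26: at (5,2) after S
t=29: at (5,1) after S
t=32: at (5,0) after S

path = [(6,4), (5,4), (5,3), (5,2), (5,1), (5,0)]
arrival = 32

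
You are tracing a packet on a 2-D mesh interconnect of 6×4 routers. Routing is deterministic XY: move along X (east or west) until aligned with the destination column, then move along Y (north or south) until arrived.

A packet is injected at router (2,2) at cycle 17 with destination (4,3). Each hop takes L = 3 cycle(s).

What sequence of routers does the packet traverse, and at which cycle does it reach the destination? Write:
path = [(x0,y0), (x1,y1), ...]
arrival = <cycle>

  0. router=(2,2) cycle=17 (inject)
  1. router=(3,2) cycle=20 dir=E
  2. router=(4,2) cycle=23 dir=E
  3. router=(4,3) cycle=26 dir=N

path = [(2,2), (3,2), (4,2), (4,3)]
arrival = 26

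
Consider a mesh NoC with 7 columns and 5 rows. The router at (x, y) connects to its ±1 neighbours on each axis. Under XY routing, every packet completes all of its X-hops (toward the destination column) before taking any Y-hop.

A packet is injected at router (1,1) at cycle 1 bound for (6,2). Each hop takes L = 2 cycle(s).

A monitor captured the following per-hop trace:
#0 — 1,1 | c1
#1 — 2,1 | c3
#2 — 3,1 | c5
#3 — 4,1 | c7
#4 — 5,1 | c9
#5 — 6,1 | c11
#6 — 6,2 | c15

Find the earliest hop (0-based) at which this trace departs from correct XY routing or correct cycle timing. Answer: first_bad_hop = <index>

first_bad_hop = 6

  1: Δx=+1 Δy=+0 Δt=2 [ok]
  2: Δx=+1 Δy=+0 Δt=2 [ok]
  3: Δx=+1 Δy=+0 Δt=2 [ok]
  4: Δx=+1 Δy=+0 Δt=2 [ok]
  5: Δx=+1 Δy=+0 Δt=2 [ok]
  6: Δx=+0 Δy=+1 Δt=4 [BAD: Δcyc=4≠L]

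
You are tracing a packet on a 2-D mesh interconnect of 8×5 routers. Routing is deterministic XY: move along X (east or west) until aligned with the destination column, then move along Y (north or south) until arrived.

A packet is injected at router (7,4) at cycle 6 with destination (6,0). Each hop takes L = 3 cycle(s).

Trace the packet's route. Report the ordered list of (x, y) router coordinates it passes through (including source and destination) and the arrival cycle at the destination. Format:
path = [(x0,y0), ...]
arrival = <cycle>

src (7,4)  cyc=6
W→(6,4)  cyc=9
S→(6,3)  cyc=12
S→(6,2)  cyc=15
S→(6,1)  cyc=18
S→(6,0)  cyc=21

path = [(7,4), (6,4), (6,3), (6,2), (6,1), (6,0)]
arrival = 21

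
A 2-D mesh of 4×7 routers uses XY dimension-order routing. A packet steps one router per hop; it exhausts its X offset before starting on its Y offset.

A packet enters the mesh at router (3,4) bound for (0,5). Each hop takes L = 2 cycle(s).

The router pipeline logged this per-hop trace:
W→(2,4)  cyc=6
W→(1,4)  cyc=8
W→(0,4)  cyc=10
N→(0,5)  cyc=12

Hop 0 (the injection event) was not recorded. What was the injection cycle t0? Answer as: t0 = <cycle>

Hop 1 reached at cycle 6; hop k is at t0 + k·L.
Therefore t0 = 6 − L = 4.

t0 = 4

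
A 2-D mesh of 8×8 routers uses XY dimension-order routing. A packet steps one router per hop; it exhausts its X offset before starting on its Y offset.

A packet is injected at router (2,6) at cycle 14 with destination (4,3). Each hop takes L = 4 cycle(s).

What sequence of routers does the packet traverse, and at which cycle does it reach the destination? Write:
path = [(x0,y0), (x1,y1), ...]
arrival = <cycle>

path = [(2,6), (3,6), (4,6), (4,5), (4,4), (4,3)]
arrival = 34

#0 — 2,6 | c14
#1 — 3,6 | c18 | E
#2 — 4,6 | c22 | E
#3 — 4,5 | c26 | S
#4 — 4,4 | c30 | S
#5 — 4,3 | c34 | S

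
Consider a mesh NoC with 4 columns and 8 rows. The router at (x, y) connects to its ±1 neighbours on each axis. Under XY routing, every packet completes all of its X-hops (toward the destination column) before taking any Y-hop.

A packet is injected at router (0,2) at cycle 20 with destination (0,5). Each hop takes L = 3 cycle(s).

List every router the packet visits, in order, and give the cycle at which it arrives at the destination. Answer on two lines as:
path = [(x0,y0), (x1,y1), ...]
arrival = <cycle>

[0] x=0 y=2 t=20
[1] x=0 y=3 t=23 →N
[2] x=0 y=4 t=26 →N
[3] x=0 y=5 t=29 →N

path = [(0,2), (0,3), (0,4), (0,5)]
arrival = 29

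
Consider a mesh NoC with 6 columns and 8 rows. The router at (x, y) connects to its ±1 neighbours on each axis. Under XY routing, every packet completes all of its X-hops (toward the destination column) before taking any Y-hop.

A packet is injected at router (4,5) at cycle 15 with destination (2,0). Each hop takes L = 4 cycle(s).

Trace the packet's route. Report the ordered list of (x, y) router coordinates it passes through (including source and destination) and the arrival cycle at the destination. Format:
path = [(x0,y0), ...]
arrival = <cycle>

path = [(4,5), (3,5), (2,5), (2,4), (2,3), (2,2), (2,1), (2,0)]
arrival = 43

#0 — 4,5 | c15
#1 — 3,5 | c19 | W
#2 — 2,5 | c23 | W
#3 — 2,4 | c27 | S
#4 — 2,3 | c31 | S
#5 — 2,2 | c35 | S
#6 — 2,1 | c39 | S
#7 — 2,0 | c43 | S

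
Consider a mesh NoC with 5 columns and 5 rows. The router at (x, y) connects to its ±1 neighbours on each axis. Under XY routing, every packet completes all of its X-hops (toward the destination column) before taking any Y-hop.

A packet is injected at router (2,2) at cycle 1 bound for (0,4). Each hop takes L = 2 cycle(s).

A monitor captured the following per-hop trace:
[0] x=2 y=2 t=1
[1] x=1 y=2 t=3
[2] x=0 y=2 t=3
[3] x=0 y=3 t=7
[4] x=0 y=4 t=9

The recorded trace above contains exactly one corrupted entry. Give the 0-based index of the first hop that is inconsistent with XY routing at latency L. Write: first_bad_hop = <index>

hop 1: step (-1,+0), +2 cyc — ok
hop 2: step (-1,+0), +0 cyc — BAD: Δcyc=0≠L

first_bad_hop = 2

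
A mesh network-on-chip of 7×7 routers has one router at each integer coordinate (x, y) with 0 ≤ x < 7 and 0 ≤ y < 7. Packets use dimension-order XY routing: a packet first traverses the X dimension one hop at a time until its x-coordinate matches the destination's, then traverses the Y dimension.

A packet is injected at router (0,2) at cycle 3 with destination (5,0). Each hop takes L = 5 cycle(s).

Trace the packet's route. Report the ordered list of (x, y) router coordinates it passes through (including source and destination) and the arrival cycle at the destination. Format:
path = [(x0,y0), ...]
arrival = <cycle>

path = [(0,2), (1,2), (2,2), (3,2), (4,2), (5,2), (5,1), (5,0)]
arrival = 38

hop 0: (0,2) @ cyc 3
hop 1: (1,2) @ cyc 8  [E]
hop 2: (2,2) @ cyc 13  [E]
hop 3: (3,2) @ cyc 18  [E]
hop 4: (4,2) @ cyc 23  [E]
hop 5: (5,2) @ cyc 28  [E]
hop 6: (5,1) @ cyc 33  [S]
hop 7: (5,0) @ cyc 38  [S]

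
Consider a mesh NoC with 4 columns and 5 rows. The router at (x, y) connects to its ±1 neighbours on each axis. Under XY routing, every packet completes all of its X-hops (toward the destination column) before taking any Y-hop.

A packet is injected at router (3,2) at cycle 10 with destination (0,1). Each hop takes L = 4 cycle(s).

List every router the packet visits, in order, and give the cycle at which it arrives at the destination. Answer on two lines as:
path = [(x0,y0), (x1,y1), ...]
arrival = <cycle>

hop 0: (3,2) @ cyc 10
hop 1: (2,2) @ cyc 14  [W]
hop 2: (1,2) @ cyc 18  [W]
hop 3: (0,2) @ cyc 22  [W]
hop 4: (0,1) @ cyc 26  [S]

path = [(3,2), (2,2), (1,2), (0,2), (0,1)]
arrival = 26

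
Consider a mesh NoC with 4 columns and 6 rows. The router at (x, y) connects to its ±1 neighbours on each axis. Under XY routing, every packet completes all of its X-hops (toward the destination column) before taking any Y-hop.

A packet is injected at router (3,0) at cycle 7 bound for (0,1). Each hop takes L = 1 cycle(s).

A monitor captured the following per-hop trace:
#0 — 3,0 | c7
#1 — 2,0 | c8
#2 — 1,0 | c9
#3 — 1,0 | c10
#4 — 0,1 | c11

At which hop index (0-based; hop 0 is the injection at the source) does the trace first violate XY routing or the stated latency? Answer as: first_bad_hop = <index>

first_bad_hop = 3

  1: Δx=-1 Δy=+0 Δt=1 [ok]
  2: Δx=-1 Δy=+0 Δt=1 [ok]
  3: Δx=+0 Δy=+0 Δt=1 [BAD: non-unit step]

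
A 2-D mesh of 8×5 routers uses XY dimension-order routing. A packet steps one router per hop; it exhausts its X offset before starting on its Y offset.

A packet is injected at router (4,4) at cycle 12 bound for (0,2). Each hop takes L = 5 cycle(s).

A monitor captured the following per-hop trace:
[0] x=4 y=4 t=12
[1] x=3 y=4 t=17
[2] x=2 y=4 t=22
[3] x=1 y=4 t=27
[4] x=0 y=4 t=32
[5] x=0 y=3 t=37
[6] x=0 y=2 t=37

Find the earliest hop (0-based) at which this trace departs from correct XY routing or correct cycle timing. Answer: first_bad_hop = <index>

check 1→ d=(-1,0) cyc+5: ok
check 2→ d=(-1,0) cyc+5: ok
check 3→ d=(-1,0) cyc+5: ok
check 4→ d=(-1,0) cyc+5: ok
check 5→ d=(0,-1) cyc+5: ok
check 6→ d=(0,-1) cyc+0: BAD: Δcyc=0≠L

first_bad_hop = 6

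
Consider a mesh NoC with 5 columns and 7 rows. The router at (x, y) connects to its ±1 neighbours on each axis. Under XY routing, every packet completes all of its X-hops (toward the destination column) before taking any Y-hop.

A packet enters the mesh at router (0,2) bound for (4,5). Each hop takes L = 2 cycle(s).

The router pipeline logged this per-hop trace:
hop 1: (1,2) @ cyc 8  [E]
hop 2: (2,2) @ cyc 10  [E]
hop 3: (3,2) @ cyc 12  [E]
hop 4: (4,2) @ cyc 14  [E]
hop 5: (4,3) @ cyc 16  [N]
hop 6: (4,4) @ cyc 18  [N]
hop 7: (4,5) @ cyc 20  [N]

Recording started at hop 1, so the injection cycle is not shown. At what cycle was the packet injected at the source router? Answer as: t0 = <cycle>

t0 = 6

The first recorded entry is hop 1 at cycle 8.
t0 = cyc[1] − L = 8 − 2 = 6.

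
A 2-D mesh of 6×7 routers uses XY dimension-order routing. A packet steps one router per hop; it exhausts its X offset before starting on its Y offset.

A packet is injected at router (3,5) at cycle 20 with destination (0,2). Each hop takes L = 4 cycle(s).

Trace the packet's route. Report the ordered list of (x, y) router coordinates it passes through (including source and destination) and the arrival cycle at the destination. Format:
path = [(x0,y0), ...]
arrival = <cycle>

path = [(3,5), (2,5), (1,5), (0,5), (0,4), (0,3), (0,2)]
arrival = 44

  0. router=(3,5) cycle=20 (inject)
  1. router=(2,5) cycle=24 dir=W
  2. router=(1,5) cycle=28 dir=W
  3. router=(0,5) cycle=32 dir=W
  4. router=(0,4) cycle=36 dir=S
  5. router=(0,3) cycle=40 dir=S
  6. router=(0,2) cycle=44 dir=S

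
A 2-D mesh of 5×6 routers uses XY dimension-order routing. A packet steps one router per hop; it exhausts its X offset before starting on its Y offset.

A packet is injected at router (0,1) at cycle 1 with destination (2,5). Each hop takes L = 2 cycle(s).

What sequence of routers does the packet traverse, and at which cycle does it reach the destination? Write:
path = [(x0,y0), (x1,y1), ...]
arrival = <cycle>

t=1: at (0,1)
t=3: at (1,1) after E
t=5: at (2,1) after E
t=7: at (2,2) after N
t=9: at (2,3) after N
t=11: at (2,4) after N
t=13: at (2,5) after N

path = [(0,1), (1,1), (2,1), (2,2), (2,3), (2,4), (2,5)]
arrival = 13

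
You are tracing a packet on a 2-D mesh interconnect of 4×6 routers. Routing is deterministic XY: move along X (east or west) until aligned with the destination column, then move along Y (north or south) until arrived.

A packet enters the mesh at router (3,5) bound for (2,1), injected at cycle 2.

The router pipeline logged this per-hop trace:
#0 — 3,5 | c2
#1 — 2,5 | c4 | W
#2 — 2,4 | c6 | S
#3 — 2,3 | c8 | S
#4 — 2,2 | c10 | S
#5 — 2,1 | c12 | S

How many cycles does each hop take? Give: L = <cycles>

Δcyc across hop 0→1: 4 − 2 = 2.
Per-hop latency L = Δcyc = 2.

L = 2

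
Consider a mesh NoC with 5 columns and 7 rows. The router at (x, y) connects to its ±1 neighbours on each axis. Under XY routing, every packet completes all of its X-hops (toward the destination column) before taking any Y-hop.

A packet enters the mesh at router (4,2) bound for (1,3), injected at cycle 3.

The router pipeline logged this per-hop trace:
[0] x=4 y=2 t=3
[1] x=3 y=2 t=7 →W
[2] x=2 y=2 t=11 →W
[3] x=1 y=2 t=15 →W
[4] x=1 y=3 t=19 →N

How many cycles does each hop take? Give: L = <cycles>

From hop 0 (3) to hop 1 (7): +4 cycles.
That increment is L by definition: L = 4.

L = 4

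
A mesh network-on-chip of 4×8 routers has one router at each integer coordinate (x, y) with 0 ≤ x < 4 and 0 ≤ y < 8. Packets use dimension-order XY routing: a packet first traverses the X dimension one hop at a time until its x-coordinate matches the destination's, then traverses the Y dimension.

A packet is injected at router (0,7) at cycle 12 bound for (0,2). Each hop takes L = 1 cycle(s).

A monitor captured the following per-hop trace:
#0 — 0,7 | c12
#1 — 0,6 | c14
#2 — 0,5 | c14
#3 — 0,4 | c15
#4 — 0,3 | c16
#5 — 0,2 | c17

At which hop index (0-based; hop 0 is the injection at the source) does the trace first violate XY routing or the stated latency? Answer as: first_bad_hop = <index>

first_bad_hop = 1

[1] (+0,-1) / 2c ⇒ BAD: Δcyc=2≠L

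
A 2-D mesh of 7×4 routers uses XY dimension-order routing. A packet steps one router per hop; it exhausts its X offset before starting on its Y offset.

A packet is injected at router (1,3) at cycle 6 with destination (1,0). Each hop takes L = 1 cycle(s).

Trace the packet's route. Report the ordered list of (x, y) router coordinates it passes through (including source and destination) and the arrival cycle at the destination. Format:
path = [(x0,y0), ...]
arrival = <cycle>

path = [(1,3), (1,2), (1,1), (1,0)]
arrival = 9

src (1,3)  cyc=6
S→(1,2)  cyc=7
S→(1,1)  cyc=8
S→(1,0)  cyc=9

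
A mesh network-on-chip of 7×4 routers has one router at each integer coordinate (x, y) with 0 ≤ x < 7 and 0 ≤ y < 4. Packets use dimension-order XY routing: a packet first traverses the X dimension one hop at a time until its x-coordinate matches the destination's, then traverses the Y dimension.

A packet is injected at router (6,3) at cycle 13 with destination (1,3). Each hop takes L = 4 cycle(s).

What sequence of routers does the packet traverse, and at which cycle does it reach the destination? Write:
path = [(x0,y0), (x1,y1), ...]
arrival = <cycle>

path = [(6,3), (5,3), (4,3), (3,3), (2,3), (1,3)]
arrival = 33

[0] x=6 y=3 t=13
[1] x=5 y=3 t=17 →W
[2] x=4 y=3 t=21 →W
[3] x=3 y=3 t=25 →W
[4] x=2 y=3 t=29 →W
[5] x=1 y=3 t=33 →W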